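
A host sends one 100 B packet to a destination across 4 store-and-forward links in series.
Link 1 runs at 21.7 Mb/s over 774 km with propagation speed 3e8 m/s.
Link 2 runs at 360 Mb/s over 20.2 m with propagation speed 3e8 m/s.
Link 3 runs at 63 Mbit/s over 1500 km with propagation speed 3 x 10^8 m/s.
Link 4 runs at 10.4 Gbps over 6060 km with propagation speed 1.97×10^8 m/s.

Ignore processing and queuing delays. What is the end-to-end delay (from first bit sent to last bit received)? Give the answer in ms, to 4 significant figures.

L = 100 × 8 = 800 bits.
Transmission delays (L/R per hop): 0.0368664, 0.00222222, 0.0126984, 7.69231e-05 ms; sum = 0.0518639 ms.
Propagation delays (d/s per hop): 2.58, 6.73333e-05, 5, 30.7614 ms; sum = 38.3415 ms.
End-to-end = 38.39 ms.

38.39 ms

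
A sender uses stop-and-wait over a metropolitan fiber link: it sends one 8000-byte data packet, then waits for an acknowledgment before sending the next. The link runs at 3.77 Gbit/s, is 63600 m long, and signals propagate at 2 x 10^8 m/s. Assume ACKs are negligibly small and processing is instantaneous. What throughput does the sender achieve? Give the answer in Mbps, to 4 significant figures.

98.01 Mbps

t_tx = L/R = 64000/3770000000 = 1.69761e-05 s.
t_prop = 63600/200000000 = 0.000318 s; RTT = 0.000636 s.
Cycle = t_tx + RTT = 0.000652976 s.
Throughput = L / cycle = 64000 / 0.000652976 = 98.01 Mbps.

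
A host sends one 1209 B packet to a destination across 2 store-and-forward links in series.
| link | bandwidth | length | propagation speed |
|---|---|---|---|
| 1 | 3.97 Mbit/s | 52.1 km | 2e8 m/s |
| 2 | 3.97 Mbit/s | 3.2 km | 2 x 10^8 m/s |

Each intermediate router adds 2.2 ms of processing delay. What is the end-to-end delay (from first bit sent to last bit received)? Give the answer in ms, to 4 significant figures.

L = 1209 × 8 = 9672 bits.
Transmission delay per hop = L/R = 9672/3970000 = 2.43627 ms; 2 hops → 4.87254 ms.
Propagation delays (d/s per hop): 0.2605, 0.016 ms; sum = 0.2765 ms.
Processing at 1 router(s): 1 × 2.2 ms = 2.2 ms.
End-to-end = 7.349 ms.

7.349 ms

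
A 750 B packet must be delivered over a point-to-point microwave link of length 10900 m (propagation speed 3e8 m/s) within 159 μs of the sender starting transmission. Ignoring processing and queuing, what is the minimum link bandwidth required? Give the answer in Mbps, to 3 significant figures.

48.9 Mbps

L = 6000 bits.
Propagation delay = 10900 / 300000000 = 36.3333 μs.
Transmission budget = 159 − 36.3333 = 122.667 μs.
R ≥ L / t_tx = 6000 bits / 0.000122667 s = 48.9 Mbps.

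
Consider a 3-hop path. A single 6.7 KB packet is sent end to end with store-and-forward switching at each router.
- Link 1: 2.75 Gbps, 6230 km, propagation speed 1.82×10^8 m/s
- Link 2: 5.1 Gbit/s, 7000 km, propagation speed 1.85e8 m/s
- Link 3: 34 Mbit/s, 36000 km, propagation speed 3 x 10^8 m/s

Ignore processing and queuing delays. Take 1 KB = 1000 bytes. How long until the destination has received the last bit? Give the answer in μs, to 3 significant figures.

L = 53600 bits.
Transmission delays (L/R per hop): 19.4909, 10.5098, 1576.47 μs; sum = 1606.47 μs.
Propagation delays (d/s per hop): 34230.8, 37837.8, 120000 μs; sum = 192069 μs.
End-to-end = 194000 μs.

194000 μs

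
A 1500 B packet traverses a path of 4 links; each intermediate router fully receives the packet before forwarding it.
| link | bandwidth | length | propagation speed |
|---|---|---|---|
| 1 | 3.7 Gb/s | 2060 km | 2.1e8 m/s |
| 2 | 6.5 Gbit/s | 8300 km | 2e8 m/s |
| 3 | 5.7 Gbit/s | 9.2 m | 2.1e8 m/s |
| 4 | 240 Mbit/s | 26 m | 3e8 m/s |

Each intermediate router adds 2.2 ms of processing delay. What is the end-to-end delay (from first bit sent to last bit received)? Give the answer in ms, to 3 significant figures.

58.0 ms

L = 1500 × 8 = 12000 bits.
Transmission delays (L/R per hop): 0.00324324, 0.00184615, 0.00210526, 0.05 ms; sum = 0.0571947 ms.
Propagation delays (d/s per hop): 9.80952, 41.5, 4.38095e-05, 8.66667e-05 ms; sum = 51.3097 ms.
Processing at 3 router(s): 3 × 2.2 ms = 6.6 ms.
End-to-end = 58.0 ms.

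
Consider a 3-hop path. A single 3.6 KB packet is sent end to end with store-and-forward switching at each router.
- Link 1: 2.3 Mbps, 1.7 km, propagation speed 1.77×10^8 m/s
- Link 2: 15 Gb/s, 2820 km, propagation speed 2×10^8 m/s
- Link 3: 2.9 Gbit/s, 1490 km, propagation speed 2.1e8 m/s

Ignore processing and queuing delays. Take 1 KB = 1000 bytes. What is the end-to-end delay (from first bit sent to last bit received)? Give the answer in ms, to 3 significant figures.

L = 28800 bits.
Transmission delays (L/R per hop): 12.5217, 0.00192, 0.00993103 ms; sum = 12.5336 ms.
Propagation delays (d/s per hop): 0.00960452, 14.1, 7.09524 ms; sum = 21.2048 ms.
End-to-end = 33.7 ms.

33.7 ms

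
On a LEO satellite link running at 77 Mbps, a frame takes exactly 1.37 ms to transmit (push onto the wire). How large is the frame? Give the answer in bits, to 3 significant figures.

L = R × t_tx = 77000000 b/s × 0.00137 s = 105490 bits.

105000 bits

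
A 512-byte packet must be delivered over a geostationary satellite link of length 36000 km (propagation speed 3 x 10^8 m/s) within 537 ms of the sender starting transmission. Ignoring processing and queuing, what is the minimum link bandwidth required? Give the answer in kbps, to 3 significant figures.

9.82 kbps

L = 4096 bits.
Propagation delay = 36000000 / 300000000 = 120 ms.
Transmission budget = 537 − 120 = 417 ms.
R ≥ L / t_tx = 4096 bits / 0.417 s = 9.82 kbps.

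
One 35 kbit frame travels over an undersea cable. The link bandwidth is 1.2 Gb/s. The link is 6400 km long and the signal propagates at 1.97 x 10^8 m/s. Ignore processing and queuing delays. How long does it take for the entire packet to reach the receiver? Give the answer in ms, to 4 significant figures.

L = 35000 bits.
Transmission delay = L/R = 35000 / 1200000000 = 0.0291667 ms.
Propagation delay = d/s = 6400000 m / 197000000 m/s = 32.4873 ms.
Total = 32.52 ms.

32.52 ms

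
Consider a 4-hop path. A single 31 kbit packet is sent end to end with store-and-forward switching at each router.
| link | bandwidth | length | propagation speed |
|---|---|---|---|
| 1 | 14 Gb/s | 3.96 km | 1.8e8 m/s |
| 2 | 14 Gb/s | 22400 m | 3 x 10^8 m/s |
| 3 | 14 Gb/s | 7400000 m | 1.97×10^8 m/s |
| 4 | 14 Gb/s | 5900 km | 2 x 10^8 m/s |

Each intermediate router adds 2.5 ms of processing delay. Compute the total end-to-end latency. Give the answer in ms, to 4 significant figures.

L = 31000 bits.
Transmission delay per hop = L/R = 31000/14000000000 = 0.00221429 ms; 4 hops → 0.00885714 ms.
Propagation delays (d/s per hop): 0.022, 0.0746667, 37.5635, 29.5 ms; sum = 67.1601 ms.
Processing at 3 router(s): 3 × 2.5 ms = 7.5 ms.
End-to-end = 74.67 ms.

74.67 ms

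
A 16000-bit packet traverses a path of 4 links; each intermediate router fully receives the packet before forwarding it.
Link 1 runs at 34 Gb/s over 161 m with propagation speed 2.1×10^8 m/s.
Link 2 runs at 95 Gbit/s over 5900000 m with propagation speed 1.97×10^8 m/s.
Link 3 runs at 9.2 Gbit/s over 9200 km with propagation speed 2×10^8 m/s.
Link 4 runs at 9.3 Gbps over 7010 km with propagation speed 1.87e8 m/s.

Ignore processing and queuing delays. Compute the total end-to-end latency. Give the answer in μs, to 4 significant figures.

113400 μs

Transmission delays (L/R per hop): 0.470588, 0.168421, 1.73913, 1.72043 μs; sum = 4.09857 μs.
Propagation delays (d/s per hop): 0.766667, 29949.2, 46000, 37486.6 μs; sum = 113437 μs.
End-to-end = 113400 μs.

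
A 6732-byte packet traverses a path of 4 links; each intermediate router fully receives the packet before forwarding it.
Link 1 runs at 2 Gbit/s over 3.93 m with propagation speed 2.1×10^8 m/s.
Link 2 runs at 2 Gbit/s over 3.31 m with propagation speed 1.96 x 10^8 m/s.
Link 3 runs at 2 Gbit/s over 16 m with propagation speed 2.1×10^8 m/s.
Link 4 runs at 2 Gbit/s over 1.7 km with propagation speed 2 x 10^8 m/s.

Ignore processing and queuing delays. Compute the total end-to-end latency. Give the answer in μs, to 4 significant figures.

116.3 μs

L = 6732 × 8 = 53856 bits.
Transmission delay per hop = L/R = 53856/2000000000 = 26.928 μs; 4 hops → 107.712 μs.
Propagation delays (d/s per hop): 0.0187143, 0.0168878, 0.0761905, 8.5 μs; sum = 8.61179 μs.
End-to-end = 116.3 μs.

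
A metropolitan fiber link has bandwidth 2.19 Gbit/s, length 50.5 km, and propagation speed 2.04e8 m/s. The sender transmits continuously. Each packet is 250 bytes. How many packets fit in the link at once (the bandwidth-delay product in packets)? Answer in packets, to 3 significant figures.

Propagation delay = 50500 / 204000000 = 0.000247549 s.
BDP = R × t_prop = 2190000000 × 0.000247549 = 542132 bits.
In packets of 2000 bits: 271 packets.

271 packets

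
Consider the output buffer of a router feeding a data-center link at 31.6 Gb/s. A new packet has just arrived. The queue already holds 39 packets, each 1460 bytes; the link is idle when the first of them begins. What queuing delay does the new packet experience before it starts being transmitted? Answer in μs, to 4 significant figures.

Each queued packet: L/R = 11680/31600000000 = 0.36962 μs.
39 queued → 14.4152 μs.
Queuing delay = 14.42 μs.

14.42 μs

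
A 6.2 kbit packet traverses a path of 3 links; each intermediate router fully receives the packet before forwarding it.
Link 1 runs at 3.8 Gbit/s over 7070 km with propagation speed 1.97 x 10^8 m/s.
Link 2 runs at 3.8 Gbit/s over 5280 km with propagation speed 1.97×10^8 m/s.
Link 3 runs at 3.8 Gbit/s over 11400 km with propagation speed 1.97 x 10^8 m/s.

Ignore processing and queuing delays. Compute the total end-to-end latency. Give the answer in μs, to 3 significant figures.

121000 μs

L = 6200 bits.
Transmission delay per hop = L/R = 6200/3800000000 = 1.63158 μs; 3 hops → 4.89474 μs.
Propagation delays (d/s per hop): 35888.3, 26802, 57868 μs; sum = 120558 μs.
End-to-end = 121000 μs.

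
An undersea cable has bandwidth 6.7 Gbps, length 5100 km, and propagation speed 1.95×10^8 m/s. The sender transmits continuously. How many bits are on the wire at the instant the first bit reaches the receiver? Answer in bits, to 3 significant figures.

175000000 bits

Propagation delay = 5100000 / 195000000 = 0.0261538 s.
BDP = R × t_prop = 6700000000 × 0.0261538 = 175231000 bits.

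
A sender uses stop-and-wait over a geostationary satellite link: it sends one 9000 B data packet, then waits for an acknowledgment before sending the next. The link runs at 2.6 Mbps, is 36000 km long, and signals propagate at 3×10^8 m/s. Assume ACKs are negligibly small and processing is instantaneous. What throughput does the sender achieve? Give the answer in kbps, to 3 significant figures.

t_tx = L/R = 72000/2600000 = 0.0276923 s.
t_prop = 36000000/300000000 = 0.12 s; RTT = 0.24 s.
Cycle = t_tx + RTT = 0.267692 s.
Throughput = L / cycle = 72000 / 0.267692 = 269 kbps.

269 kbps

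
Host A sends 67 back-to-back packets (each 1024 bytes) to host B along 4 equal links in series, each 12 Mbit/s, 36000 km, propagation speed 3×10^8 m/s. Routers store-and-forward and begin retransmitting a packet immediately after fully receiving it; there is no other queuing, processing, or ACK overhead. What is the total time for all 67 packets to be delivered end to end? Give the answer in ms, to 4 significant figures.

527.8 ms

Per-hop transmission t_tx = L/R = 8192/12000000 = 0.682667 ms.
Per-hop propagation t_prop = 36000000/300000000 = 120 ms.
Pipeline fill: first packet needs 4·t_tx to clear all hops; remaining 66 packets each add one t_tx.
Total = (4+67-1)·t_tx + 4·t_prop = 70·0.682667 + 4·120 = 527.8 ms.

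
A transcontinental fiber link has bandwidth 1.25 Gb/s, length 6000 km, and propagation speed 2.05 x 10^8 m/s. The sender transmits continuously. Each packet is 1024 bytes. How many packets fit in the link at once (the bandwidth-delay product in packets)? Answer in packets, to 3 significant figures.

Propagation delay = 6000000 / 2.05e+08 = 0.0292683 s.
BDP = R × t_prop = 1250000000 × 0.0292683 = 36585400 bits.
In packets of 8192 bits: 4470 packets.

4470 packets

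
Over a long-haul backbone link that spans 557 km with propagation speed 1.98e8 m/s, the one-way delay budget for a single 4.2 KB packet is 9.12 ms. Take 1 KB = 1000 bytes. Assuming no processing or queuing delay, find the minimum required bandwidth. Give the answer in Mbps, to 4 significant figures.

L = 33600 bits.
Propagation delay = 557000 / 198000000 = 2.81313 ms.
Transmission budget = 9.12 − 2.81313 = 6.30687 ms.
R ≥ L / t_tx = 33600 bits / 0.00630687 s = 5.328 Mbps.

5.328 Mbps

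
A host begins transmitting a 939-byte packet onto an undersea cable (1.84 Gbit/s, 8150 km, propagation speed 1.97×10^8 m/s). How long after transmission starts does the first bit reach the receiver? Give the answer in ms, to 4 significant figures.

41.37 ms

First bit experiences only propagation delay: d/s = 8150000/197000000 = 41.37 ms.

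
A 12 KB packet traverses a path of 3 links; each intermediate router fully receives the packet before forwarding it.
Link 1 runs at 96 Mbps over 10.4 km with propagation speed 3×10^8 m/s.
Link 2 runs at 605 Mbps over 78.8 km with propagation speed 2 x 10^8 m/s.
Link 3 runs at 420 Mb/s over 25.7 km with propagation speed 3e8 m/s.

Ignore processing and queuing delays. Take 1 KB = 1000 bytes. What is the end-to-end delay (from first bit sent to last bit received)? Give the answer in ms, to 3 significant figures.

1.90 ms

L = 96000 bits.
Transmission delays (L/R per hop): 1, 0.158678, 0.228571 ms; sum = 1.38725 ms.
Propagation delays (d/s per hop): 0.0346667, 0.394, 0.0856667 ms; sum = 0.514333 ms.
End-to-end = 1.90 ms.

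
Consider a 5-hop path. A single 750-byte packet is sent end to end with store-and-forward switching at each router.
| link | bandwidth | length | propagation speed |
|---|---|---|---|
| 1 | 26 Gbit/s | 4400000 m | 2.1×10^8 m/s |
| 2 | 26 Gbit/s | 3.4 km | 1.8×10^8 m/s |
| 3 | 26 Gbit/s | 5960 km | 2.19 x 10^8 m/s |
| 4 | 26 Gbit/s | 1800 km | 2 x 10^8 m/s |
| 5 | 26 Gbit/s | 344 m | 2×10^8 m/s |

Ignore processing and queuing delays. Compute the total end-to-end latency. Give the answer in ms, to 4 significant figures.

57.19 ms

L = 750 × 8 = 6000 bits.
Transmission delay per hop = L/R = 6000/26000000000 = 0.000230769 ms; 5 hops → 0.00115385 ms.
Propagation delays (d/s per hop): 20.9524, 0.0188889, 27.2146, 9, 0.00172 ms; sum = 57.1876 ms.
End-to-end = 57.19 ms.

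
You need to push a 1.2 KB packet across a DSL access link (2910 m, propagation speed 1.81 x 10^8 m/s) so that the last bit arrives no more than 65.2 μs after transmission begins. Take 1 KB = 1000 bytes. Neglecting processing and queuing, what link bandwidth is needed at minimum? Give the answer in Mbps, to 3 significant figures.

L = 9600 bits.
Propagation delay = 2910 / 181000000 = 16.0773 μs.
Transmission budget = 65.2 − 16.0773 = 49.1227 μs.
R ≥ L / t_tx = 9600 bits / 4.91227e-05 s = 195 Mbps.

195 Mbps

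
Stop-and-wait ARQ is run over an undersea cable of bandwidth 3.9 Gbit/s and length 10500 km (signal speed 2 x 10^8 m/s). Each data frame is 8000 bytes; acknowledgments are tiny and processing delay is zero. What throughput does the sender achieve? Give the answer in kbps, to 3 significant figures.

609 kbps

t_tx = L/R = 64000/3900000000 = 1.64103e-05 s.
t_prop = 10500000/200000000 = 0.0525 s; RTT = 0.105 s.
Cycle = t_tx + RTT = 0.105016 s.
Throughput = L / cycle = 64000 / 0.105016 = 609 kbps.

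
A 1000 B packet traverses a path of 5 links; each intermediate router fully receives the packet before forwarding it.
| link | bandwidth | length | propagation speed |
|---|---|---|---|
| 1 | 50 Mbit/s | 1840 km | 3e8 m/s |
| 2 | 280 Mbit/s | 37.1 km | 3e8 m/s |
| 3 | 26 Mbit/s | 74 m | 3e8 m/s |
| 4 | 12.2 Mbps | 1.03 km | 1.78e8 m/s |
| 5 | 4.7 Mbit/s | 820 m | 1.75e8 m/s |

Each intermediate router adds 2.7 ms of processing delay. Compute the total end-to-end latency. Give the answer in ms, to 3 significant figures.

19.9 ms

L = 1000 × 8 = 8000 bits.
Transmission delays (L/R per hop): 0.16, 0.0285714, 0.307692, 0.655738, 1.70213 ms; sum = 2.85413 ms.
Propagation delays (d/s per hop): 6.13333, 0.123667, 0.000246667, 0.00578652, 0.00468571 ms; sum = 6.26772 ms.
Processing at 4 router(s): 4 × 2.7 ms = 10.8 ms.
End-to-end = 19.9 ms.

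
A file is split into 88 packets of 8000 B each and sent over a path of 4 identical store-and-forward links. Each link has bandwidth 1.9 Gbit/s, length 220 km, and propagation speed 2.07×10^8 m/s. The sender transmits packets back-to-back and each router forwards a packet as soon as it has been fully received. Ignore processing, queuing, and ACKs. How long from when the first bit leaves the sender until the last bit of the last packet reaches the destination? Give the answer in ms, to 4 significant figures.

7.316 ms

Per-hop transmission t_tx = L/R = 64000/1900000000 = 0.0336842 ms.
Per-hop propagation t_prop = 220000/2.07e+08 = 1.0628 ms.
Pipeline fill: first packet needs 4·t_tx to clear all hops; remaining 87 packets each add one t_tx.
Total = (4+88-1)·t_tx + 4·t_prop = 91·0.0336842 + 4·1.0628 = 7.316 ms.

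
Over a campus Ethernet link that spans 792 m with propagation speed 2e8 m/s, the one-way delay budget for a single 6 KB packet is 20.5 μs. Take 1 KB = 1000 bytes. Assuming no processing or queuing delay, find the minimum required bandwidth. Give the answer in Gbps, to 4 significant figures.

L = 48000 bits.
Propagation delay = 792 / 200000000 = 3.96 μs.
Transmission budget = 20.5 − 3.96 = 16.54 μs.
R ≥ L / t_tx = 48000 bits / 1.654e-05 s = 2.902 Gbps.

2.902 Gbps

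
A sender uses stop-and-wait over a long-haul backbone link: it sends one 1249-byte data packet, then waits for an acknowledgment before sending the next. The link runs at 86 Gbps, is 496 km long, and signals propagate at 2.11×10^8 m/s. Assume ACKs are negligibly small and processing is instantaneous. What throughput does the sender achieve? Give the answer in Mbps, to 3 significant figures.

2.13 Mbps

t_tx = L/R = 9992/86000000000 = 1.16186e-07 s.
t_prop = 496000/211000000 = 0.00235071 s; RTT = 0.00470142 s.
Cycle = t_tx + RTT = 0.00470154 s.
Throughput = L / cycle = 9992 / 0.00470154 = 2.13 Mbps.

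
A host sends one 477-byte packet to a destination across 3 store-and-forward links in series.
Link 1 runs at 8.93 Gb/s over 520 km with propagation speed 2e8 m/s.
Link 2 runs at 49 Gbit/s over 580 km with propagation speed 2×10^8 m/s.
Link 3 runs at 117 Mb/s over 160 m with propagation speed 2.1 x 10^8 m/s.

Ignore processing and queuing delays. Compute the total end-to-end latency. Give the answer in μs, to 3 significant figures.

L = 477 × 8 = 3816 bits.
Transmission delays (L/R per hop): 0.427324, 0.0778776, 32.6154 μs; sum = 33.1206 μs.
Propagation delays (d/s per hop): 2600, 2900, 0.761905 μs; sum = 5500.76 μs.
End-to-end = 5530 μs.

5530 μs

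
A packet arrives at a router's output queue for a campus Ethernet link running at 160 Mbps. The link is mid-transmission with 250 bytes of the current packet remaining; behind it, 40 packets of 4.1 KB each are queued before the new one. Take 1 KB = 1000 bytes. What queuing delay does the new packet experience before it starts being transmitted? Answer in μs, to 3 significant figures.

Each queued packet: L/R = 32800/160000000 = 205 μs.
40 queued → 8200 μs.
Plus remaining 2000 bits of current packet: 12.5 μs.
Queuing delay = 8210 μs.

8210 μs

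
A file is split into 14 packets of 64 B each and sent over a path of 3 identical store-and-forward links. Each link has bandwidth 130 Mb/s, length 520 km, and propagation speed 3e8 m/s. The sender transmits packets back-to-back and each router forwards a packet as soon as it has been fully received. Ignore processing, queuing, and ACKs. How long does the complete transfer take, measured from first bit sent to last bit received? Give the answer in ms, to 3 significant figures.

5.26 ms

Per-hop transmission t_tx = L/R = 512/130000000 = 0.00393846 ms.
Per-hop propagation t_prop = 520000/300000000 = 1.73333 ms.
Pipeline fill: first packet needs 3·t_tx to clear all hops; remaining 13 packets each add one t_tx.
Total = (3+14-1)·t_tx + 3·t_prop = 16·0.00393846 + 3·1.73333 = 5.26 ms.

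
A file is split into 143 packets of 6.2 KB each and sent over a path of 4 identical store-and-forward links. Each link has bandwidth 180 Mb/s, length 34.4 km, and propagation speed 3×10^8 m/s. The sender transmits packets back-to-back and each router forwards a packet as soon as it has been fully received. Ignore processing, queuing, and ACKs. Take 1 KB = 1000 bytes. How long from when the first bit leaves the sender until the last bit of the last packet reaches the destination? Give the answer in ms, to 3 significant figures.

Per-hop transmission t_tx = L/R = 49600/180000000 = 0.275556 ms.
Per-hop propagation t_prop = 34400/300000000 = 0.114667 ms.
Pipeline fill: first packet needs 4·t_tx to clear all hops; remaining 142 packets each add one t_tx.
Total = (4+143-1)·t_tx + 4·t_prop = 146·0.275556 + 4·0.114667 = 40.7 ms.

40.7 ms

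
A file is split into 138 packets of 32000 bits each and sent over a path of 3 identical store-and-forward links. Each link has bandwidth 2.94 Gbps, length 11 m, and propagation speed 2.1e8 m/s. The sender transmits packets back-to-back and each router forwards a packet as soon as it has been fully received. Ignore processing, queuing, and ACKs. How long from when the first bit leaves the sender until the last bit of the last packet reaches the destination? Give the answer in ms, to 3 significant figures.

Per-hop transmission t_tx = L/R = 32000/2940000000 = 0.0108844 ms.
Per-hop propagation t_prop = 11/210000000 = 5.2381e-05 ms.
Pipeline fill: first packet needs 3·t_tx to clear all hops; remaining 137 packets each add one t_tx.
Total = (3+138-1)·t_tx + 3·t_prop = 140·0.0108844 + 3·5.2381e-05 = 1.52 ms.

1.52 ms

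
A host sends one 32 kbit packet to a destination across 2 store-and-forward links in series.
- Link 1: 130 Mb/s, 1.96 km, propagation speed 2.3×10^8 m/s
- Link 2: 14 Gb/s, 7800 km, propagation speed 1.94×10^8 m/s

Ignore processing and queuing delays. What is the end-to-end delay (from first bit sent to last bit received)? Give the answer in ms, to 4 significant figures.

L = 32000 bits.
Transmission delays (L/R per hop): 0.246154, 0.00228571 ms; sum = 0.24844 ms.
Propagation delays (d/s per hop): 0.00852174, 40.2062 ms; sum = 40.2147 ms.
End-to-end = 40.46 ms.

40.46 ms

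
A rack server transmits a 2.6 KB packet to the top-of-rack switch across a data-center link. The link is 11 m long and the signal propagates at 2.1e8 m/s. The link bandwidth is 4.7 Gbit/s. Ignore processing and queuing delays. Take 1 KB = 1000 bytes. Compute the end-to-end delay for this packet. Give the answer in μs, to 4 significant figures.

L = 20800 bits.
Transmission delay = L/R = 20800 / 4700000000 = 4.42553 μs.
Propagation delay = d/s = 11 m / 210000000 m/s = 0.052381 μs.
Total = 4.478 μs.

4.478 μs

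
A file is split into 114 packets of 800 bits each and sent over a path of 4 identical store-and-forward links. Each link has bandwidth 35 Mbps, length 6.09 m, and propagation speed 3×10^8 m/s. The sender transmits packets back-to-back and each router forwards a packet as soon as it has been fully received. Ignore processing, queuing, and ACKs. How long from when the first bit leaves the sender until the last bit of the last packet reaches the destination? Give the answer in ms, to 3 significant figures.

Per-hop transmission t_tx = L/R = 800/35000000 = 0.0228571 ms.
Per-hop propagation t_prop = 6.09/300000000 = 2.03e-05 ms.
Pipeline fill: first packet needs 4·t_tx to clear all hops; remaining 113 packets each add one t_tx.
Total = (4+114-1)·t_tx + 4·t_prop = 117·0.0228571 + 4·2.03e-05 = 2.67 ms.

2.67 ms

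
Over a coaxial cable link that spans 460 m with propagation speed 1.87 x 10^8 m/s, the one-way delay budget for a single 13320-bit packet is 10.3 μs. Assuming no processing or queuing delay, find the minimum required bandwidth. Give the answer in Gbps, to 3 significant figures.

Propagation delay = 460 / 187000000 = 2.45989 μs.
Transmission budget = 10.3 − 2.45989 = 7.84011 μs.
R ≥ L / t_tx = 13320 bits / 7.84011e-06 s = 1.70 Gbps.

1.70 Gbps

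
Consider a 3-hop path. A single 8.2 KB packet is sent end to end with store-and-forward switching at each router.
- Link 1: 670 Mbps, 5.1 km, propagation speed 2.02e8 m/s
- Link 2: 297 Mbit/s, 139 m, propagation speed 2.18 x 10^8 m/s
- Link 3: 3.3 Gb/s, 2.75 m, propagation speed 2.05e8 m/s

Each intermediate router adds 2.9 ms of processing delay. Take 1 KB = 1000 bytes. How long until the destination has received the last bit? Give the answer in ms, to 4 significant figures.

L = 65600 bits.
Transmission delays (L/R per hop): 0.0979104, 0.220875, 0.0198788 ms; sum = 0.338665 ms.
Propagation delays (d/s per hop): 0.0252475, 0.000637615, 1.34146e-05 ms; sum = 0.0258986 ms.
Processing at 2 router(s): 2 × 2.9 ms = 5.8 ms.
End-to-end = 6.165 ms.

6.165 ms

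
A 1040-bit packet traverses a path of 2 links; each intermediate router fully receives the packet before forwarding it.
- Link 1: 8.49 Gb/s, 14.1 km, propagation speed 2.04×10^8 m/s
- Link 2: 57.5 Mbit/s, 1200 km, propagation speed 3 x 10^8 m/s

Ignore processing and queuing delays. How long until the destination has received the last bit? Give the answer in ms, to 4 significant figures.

Transmission delays (L/R per hop): 0.000122497, 0.018087 ms; sum = 0.0182095 ms.
Propagation delays (d/s per hop): 0.0691176, 4 ms; sum = 4.06912 ms.
End-to-end = 4.087 ms.

4.087 ms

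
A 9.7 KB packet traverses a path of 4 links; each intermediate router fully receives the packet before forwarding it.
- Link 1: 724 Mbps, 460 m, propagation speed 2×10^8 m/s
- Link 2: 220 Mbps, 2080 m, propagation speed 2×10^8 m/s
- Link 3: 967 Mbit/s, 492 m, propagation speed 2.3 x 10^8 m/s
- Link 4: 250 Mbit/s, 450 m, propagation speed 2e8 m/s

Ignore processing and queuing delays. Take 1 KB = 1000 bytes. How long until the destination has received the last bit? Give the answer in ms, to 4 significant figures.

0.8676 ms

L = 77600 bits.
Transmission delays (L/R per hop): 0.107182, 0.352727, 0.0802482, 0.3104 ms; sum = 0.850558 ms.
Propagation delays (d/s per hop): 0.0023, 0.0104, 0.00213913, 0.00225 ms; sum = 0.0170891 ms.
End-to-end = 0.8676 ms.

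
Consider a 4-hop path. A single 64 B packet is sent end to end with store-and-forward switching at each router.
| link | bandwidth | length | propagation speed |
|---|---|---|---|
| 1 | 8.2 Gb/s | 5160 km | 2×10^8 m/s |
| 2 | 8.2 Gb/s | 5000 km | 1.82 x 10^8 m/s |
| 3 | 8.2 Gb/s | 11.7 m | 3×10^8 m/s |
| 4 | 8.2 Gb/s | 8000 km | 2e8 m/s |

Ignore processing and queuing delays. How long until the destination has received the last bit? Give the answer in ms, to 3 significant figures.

L = 64 × 8 = 512 bits.
Transmission delay per hop = L/R = 512/8.2e+09 = 6.2439e-05 ms; 4 hops → 0.000249756 ms.
Propagation delays (d/s per hop): 25.8, 27.4725, 3.9e-05, 40 ms; sum = 93.2726 ms.
End-to-end = 93.3 ms.

93.3 ms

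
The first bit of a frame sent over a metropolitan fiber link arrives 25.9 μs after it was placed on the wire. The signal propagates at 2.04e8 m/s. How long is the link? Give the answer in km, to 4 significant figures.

d = s × t_prop = 204000000 × 2.59e-05 = 5.284 km.

5.284 km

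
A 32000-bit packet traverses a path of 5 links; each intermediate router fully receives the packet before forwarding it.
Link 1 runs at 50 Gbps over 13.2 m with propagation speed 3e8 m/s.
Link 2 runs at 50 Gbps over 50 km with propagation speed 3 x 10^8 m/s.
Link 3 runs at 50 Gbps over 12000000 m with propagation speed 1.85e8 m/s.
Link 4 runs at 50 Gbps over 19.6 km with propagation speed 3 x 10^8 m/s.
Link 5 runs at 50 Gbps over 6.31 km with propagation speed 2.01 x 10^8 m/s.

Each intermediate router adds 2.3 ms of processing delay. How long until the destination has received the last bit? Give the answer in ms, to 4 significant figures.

Transmission delay per hop = L/R = 32000/50000000000 = 0.00064 ms; 5 hops → 0.0032 ms.
Propagation delays (d/s per hop): 4.4e-05, 0.166667, 64.8649, 0.0653333, 0.031393 ms; sum = 65.1283 ms.
Processing at 4 router(s): 4 × 2.3 ms = 9.2 ms.
End-to-end = 74.33 ms.

74.33 ms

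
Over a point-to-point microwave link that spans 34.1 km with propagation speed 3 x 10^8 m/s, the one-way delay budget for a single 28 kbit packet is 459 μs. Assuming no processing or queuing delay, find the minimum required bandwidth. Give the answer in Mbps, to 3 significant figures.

81.1 Mbps

Propagation delay = 34100 / 300000000 = 113.667 μs.
Transmission budget = 459 − 113.667 = 345.333 μs.
R ≥ L / t_tx = 28000 bits / 0.000345333 s = 81.1 Mbps.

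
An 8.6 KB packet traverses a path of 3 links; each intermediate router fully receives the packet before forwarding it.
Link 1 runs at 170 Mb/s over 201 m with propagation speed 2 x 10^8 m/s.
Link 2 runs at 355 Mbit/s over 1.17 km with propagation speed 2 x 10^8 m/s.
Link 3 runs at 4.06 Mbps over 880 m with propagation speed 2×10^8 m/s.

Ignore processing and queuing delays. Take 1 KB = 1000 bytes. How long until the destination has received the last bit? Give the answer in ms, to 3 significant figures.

L = 68800 bits.
Transmission delays (L/R per hop): 0.404706, 0.193803, 16.9458 ms; sum = 17.5443 ms.
Propagation delays (d/s per hop): 0.001005, 0.00585, 0.0044 ms; sum = 0.011255 ms.
End-to-end = 17.6 ms.

17.6 ms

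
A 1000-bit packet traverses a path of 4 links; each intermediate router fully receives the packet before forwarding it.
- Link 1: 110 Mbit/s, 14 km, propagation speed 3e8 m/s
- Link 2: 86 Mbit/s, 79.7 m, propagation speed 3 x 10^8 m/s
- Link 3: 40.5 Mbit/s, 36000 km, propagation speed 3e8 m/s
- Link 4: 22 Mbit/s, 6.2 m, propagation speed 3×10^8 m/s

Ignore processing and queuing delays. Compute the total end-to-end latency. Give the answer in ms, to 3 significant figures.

Transmission delays (L/R per hop): 0.00909091, 0.0116279, 0.0246914, 0.0454545 ms; sum = 0.0908647 ms.
Propagation delays (d/s per hop): 0.0466667, 0.000265667, 120, 2.06667e-05 ms; sum = 120.047 ms.
End-to-end = 120 ms.

120 ms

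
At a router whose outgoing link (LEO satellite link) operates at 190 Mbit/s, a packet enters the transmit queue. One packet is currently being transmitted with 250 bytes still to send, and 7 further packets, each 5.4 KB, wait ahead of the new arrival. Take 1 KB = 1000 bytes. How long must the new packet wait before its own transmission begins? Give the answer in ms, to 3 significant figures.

1.60 ms

Each queued packet: L/R = 43200/190000000 = 0.227368 ms.
7 queued → 1.59158 ms.
Plus remaining 2000 bits of current packet: 0.0105263 ms.
Queuing delay = 1.60 ms.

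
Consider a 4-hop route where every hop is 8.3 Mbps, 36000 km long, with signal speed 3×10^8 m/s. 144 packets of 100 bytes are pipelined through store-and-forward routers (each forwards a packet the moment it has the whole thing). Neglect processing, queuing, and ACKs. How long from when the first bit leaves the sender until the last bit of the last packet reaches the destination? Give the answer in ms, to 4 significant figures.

Per-hop transmission t_tx = L/R = 800/8.3e+06 = 0.0963855 ms.
Per-hop propagation t_prop = 36000000/300000000 = 120 ms.
Pipeline fill: first packet needs 4·t_tx to clear all hops; remaining 143 packets each add one t_tx.
Total = (4+144-1)·t_tx + 4·t_prop = 147·0.0963855 + 4·120 = 494.2 ms.

494.2 ms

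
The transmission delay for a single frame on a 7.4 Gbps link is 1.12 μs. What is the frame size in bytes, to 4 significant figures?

1036 bytes

L = R × t_tx = 7400000000 b/s × 1.12e-06 s = 8288 bits.
In bytes: 8288 / 8 = 1036 bytes.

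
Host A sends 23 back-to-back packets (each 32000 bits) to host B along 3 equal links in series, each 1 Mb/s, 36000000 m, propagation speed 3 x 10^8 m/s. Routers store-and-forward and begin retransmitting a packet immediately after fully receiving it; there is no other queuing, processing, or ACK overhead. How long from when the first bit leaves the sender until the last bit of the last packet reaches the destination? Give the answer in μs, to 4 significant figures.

1160000 μs

Per-hop transmission t_tx = L/R = 32000/1000000 = 32000 μs.
Per-hop propagation t_prop = 36000000/300000000 = 120000 μs.
Pipeline fill: first packet needs 3·t_tx to clear all hops; remaining 22 packets each add one t_tx.
Total = (3+23-1)·t_tx + 3·t_prop = 25·32000 + 3·120000 = 1160000 μs.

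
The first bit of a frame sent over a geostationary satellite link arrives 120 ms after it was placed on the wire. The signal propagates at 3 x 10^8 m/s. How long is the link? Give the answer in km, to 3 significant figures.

d = s × t_prop = 300000000 × 0.12 = 36000 km.

36000 km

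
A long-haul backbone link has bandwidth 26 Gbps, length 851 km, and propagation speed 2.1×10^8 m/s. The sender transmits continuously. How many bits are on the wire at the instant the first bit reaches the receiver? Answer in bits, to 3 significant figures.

105000000 bits

Propagation delay = 851000 / 210000000 = 0.00405238 s.
BDP = R × t_prop = 26000000000 × 0.00405238 = 105362000 bits.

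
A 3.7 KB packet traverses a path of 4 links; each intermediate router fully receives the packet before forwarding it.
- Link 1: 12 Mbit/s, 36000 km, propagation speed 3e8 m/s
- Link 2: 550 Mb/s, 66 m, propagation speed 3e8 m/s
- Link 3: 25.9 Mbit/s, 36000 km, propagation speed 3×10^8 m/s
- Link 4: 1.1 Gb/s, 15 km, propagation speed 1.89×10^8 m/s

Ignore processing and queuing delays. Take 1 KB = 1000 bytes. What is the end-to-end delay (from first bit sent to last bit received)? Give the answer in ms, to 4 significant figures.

L = 29600 bits.
Transmission delays (L/R per hop): 2.46667, 0.0538182, 1.14286, 0.0269091 ms; sum = 3.69025 ms.
Propagation delays (d/s per hop): 120, 0.00022, 120, 0.0793651 ms; sum = 240.08 ms.
End-to-end = 243.8 ms.

243.8 ms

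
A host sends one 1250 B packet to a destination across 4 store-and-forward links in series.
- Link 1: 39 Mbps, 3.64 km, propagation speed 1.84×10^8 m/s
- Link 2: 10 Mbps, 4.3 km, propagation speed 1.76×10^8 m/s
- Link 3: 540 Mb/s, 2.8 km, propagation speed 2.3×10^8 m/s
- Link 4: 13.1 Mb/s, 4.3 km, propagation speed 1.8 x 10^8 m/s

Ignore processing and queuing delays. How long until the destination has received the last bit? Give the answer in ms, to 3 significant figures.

L = 1250 × 8 = 10000 bits.
Transmission delays (L/R per hop): 0.25641, 1, 0.0185185, 0.763359 ms; sum = 2.03829 ms.
Propagation delays (d/s per hop): 0.0197826, 0.0244318, 0.0121739, 0.0238889 ms; sum = 0.0802772 ms.
End-to-end = 2.12 ms.

2.12 ms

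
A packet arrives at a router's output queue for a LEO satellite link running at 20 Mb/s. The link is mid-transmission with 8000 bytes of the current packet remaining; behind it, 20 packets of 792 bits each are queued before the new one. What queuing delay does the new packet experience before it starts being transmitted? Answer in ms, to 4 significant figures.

Each queued packet: L/R = 792/20000000 = 0.0396 ms.
20 queued → 0.792 ms.
Plus remaining 64000 bits of current packet: 3.2 ms.
Queuing delay = 3.992 ms.

3.992 ms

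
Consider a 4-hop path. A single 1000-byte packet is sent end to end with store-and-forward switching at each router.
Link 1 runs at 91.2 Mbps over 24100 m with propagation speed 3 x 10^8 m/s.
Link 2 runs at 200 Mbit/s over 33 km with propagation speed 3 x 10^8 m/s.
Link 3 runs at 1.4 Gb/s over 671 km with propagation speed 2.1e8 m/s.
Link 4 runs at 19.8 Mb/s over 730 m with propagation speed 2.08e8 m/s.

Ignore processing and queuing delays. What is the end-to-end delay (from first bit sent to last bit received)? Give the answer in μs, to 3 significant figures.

3930 μs

L = 1000 × 8 = 8000 bits.
Transmission delays (L/R per hop): 87.7193, 40, 5.71429, 404.04 μs; sum = 537.474 μs.
Propagation delays (d/s per hop): 80.3333, 110, 3195.24, 3.50962 μs; sum = 3389.08 μs.
End-to-end = 3930 μs.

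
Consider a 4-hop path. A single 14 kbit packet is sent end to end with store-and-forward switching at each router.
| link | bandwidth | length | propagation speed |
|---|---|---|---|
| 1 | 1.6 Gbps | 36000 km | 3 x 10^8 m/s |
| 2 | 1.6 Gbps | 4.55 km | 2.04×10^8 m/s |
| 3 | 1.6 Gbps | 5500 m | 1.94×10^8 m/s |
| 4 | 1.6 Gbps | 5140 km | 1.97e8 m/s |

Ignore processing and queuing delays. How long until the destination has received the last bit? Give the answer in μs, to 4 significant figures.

L = 14000 bits.
Transmission delay per hop = L/R = 14000/1600000000 = 8.75 μs; 4 hops → 35 μs.
Propagation delays (d/s per hop): 120000, 22.3039, 28.3505, 26091.4 μs; sum = 146142 μs.
End-to-end = 146200 μs.

146200 μs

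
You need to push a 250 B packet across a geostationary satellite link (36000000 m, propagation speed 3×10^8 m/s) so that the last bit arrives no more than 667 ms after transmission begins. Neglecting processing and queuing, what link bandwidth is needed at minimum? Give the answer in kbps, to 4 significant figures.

L = 2000 bits.
Propagation delay = 36000000 / 300000000 = 120 ms.
Transmission budget = 667 − 120 = 547 ms.
R ≥ L / t_tx = 2000 bits / 0.547 s = 3.656 kbps.

3.656 kbps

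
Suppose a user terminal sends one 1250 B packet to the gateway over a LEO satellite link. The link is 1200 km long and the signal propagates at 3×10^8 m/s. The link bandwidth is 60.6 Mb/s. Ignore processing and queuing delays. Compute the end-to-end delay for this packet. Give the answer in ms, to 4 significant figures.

4.165 ms

L = 1250 × 8 = 10000 bits.
Transmission delay = L/R = 10000 / 60600000 = 0.165017 ms.
Propagation delay = d/s = 1200000 m / 300000000 m/s = 4 ms.
Total = 4.165 ms.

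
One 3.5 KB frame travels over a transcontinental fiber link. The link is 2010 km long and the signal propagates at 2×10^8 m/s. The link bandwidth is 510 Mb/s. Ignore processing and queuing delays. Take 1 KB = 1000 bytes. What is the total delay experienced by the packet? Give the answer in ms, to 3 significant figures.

10.1 ms

L = 28000 bits.
Transmission delay = L/R = 28000 / 510000000 = 0.054902 ms.
Propagation delay = d/s = 2010000 m / 200000000 m/s = 10.05 ms.
Total = 10.1 ms.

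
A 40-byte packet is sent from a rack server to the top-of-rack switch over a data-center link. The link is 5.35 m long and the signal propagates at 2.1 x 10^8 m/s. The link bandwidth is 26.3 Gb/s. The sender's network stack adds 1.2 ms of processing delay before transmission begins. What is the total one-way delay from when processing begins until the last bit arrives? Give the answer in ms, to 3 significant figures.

L = 40 × 8 = 320 bits.
Transmission delay = L/R = 320 / 26300000000 = 1.21673e-05 ms.
Propagation delay = d/s = 5.35 m / 210000000 m/s = 2.54762e-05 ms.
Plus processing delay 1.2 ms = 1.2 ms.
Total = 1.20 ms.

1.20 ms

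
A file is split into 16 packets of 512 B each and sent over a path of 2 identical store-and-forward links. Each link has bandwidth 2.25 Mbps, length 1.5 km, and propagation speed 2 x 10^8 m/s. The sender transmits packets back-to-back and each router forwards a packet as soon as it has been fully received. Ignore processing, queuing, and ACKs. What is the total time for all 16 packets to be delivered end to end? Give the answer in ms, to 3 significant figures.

Per-hop transmission t_tx = L/R = 4096/2250000 = 1.82044 ms.
Per-hop propagation t_prop = 1500/200000000 = 0.0075 ms.
Pipeline fill: first packet needs 2·t_tx to clear all hops; remaining 15 packets each add one t_tx.
Total = (2+16-1)·t_tx + 2·t_prop = 17·1.82044 + 2·0.0075 = 31.0 ms.

31.0 ms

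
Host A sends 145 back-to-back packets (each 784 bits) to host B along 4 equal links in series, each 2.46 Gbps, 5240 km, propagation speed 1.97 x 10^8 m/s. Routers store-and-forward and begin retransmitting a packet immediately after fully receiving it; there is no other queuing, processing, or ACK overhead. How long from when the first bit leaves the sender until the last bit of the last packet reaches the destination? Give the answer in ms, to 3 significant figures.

106 ms

Per-hop transmission t_tx = L/R = 784/2460000000 = 0.000318699 ms.
Per-hop propagation t_prop = 5240000/197000000 = 26.599 ms.
Pipeline fill: first packet needs 4·t_tx to clear all hops; remaining 144 packets each add one t_tx.
Total = (4+145-1)·t_tx + 4·t_prop = 148·0.000318699 + 4·26.599 = 106 ms.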